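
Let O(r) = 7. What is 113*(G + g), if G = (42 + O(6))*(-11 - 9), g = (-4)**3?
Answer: -117972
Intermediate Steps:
g = -64
G = -980 (G = (42 + 7)*(-11 - 9) = 49*(-20) = -980)
113*(G + g) = 113*(-980 - 64) = 113*(-1044) = -117972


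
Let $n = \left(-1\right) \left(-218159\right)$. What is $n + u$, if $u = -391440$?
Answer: $-173281$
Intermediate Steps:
$n = 218159$
$n + u = 218159 - 391440 = -173281$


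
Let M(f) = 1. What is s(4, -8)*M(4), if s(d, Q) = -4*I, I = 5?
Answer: -20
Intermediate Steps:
s(d, Q) = -20 (s(d, Q) = -4*5 = -20)
s(4, -8)*M(4) = -20*1 = -20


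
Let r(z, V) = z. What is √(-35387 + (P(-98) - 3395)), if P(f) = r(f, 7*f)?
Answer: 36*I*√30 ≈ 197.18*I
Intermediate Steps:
P(f) = f
√(-35387 + (P(-98) - 3395)) = √(-35387 + (-98 - 3395)) = √(-35387 - 3493) = √(-38880) = 36*I*√30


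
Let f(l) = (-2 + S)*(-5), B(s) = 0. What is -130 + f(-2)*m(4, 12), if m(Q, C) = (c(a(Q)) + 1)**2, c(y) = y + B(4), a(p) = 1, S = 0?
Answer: -90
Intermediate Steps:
c(y) = y (c(y) = y + 0 = y)
f(l) = 10 (f(l) = (-2 + 0)*(-5) = -2*(-5) = 10)
m(Q, C) = 4 (m(Q, C) = (1 + 1)**2 = 2**2 = 4)
-130 + f(-2)*m(4, 12) = -130 + 10*4 = -130 + 40 = -90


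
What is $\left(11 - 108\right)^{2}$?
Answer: $9409$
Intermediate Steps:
$\left(11 - 108\right)^{2} = \left(-97\right)^{2} = 9409$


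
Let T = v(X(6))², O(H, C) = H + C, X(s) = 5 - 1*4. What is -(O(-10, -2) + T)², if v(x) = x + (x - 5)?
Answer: -9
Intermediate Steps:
X(s) = 1 (X(s) = 5 - 4 = 1)
v(x) = -5 + 2*x (v(x) = x + (-5 + x) = -5 + 2*x)
O(H, C) = C + H
T = 9 (T = (-5 + 2*1)² = (-5 + 2)² = (-3)² = 9)
-(O(-10, -2) + T)² = -((-2 - 10) + 9)² = -(-12 + 9)² = -1*(-3)² = -1*9 = -9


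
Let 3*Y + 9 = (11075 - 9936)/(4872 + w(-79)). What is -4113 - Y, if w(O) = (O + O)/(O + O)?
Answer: -60085229/14619 ≈ -4110.1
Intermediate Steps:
w(O) = 1 (w(O) = (2*O)/((2*O)) = (2*O)*(1/(2*O)) = 1)
Y = -42718/14619 (Y = -3 + ((11075 - 9936)/(4872 + 1))/3 = -3 + (1139/4873)/3 = -3 + (1139*(1/4873))/3 = -3 + (⅓)*(1139/4873) = -3 + 1139/14619 = -42718/14619 ≈ -2.9221)
-4113 - Y = -4113 - 1*(-42718/14619) = -4113 + 42718/14619 = -60085229/14619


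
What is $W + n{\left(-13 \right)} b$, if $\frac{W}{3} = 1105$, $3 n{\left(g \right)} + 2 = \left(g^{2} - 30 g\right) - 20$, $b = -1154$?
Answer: $-203251$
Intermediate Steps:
$n{\left(g \right)} = - \frac{22}{3} - 10 g + \frac{g^{2}}{3}$ ($n{\left(g \right)} = - \frac{2}{3} + \frac{\left(g^{2} - 30 g\right) - 20}{3} = - \frac{2}{3} + \frac{-20 + g^{2} - 30 g}{3} = - \frac{2}{3} - \left(\frac{20}{3} + 10 g - \frac{g^{2}}{3}\right) = - \frac{22}{3} - 10 g + \frac{g^{2}}{3}$)
$W = 3315$ ($W = 3 \cdot 1105 = 3315$)
$W + n{\left(-13 \right)} b = 3315 + \left(- \frac{22}{3} - -130 + \frac{\left(-13\right)^{2}}{3}\right) \left(-1154\right) = 3315 + \left(- \frac{22}{3} + 130 + \frac{1}{3} \cdot 169\right) \left(-1154\right) = 3315 + \left(- \frac{22}{3} + 130 + \frac{169}{3}\right) \left(-1154\right) = 3315 + 179 \left(-1154\right) = 3315 - 206566 = -203251$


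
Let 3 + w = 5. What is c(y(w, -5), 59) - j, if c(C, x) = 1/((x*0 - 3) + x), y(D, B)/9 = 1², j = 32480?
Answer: -1818879/56 ≈ -32480.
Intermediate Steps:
w = 2 (w = -3 + 5 = 2)
y(D, B) = 9 (y(D, B) = 9*1² = 9*1 = 9)
c(C, x) = 1/(-3 + x) (c(C, x) = 1/((0 - 3) + x) = 1/(-3 + x))
c(y(w, -5), 59) - j = 1/(-3 + 59) - 1*32480 = 1/56 - 32480 = -1818879/56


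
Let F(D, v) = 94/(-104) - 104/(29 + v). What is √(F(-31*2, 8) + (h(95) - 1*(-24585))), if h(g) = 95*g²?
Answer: √816201152533/962 ≈ 939.13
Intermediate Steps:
F(D, v) = -47/52 - 104/(29 + v) (F(D, v) = 94*(-1/104) - 104/(29 + v) = -47/52 - 104/(29 + v))
√(F(-31*2, 8) + (h(95) - 1*(-24585))) = √((-6771 - 47*8)/(52*(29 + 8)) + (95*95² - 1*(-24585))) = √((1/52)*(-6771 - 376)/37 + (95*9025 + 24585)) = √((1/52)*(1/37)*(-7147) + (857375 + 24585)) = √(-7147/1924 + 881960) = √(1696883893/1924) = √816201152533/962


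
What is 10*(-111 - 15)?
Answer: -1260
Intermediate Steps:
10*(-111 - 15) = 10*(-126) = -1260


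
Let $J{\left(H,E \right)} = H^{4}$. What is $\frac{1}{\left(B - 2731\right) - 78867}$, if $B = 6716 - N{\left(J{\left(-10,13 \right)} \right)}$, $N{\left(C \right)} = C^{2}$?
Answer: $- \frac{1}{100074882} \approx -9.9925 \cdot 10^{-9}$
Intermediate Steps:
$B = -99993284$ ($B = 6716 - \left(\left(-10\right)^{4}\right)^{2} = 6716 - 10000^{2} = 6716 - 100000000 = -99993284$)
$\frac{1}{\left(B - 2731\right) - 78867} = \frac{1}{\left(-99993284 - 2731\right) - 78867} = \frac{1}{-99996015 - 78867} = \frac{1}{-100074882} = - \frac{1}{100074882}$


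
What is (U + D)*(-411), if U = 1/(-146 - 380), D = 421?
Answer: -91013895/526 ≈ -1.7303e+5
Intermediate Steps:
U = -1/526 (U = 1/(-526) = -1/526 ≈ -0.0019011)
(U + D)*(-411) = (-1/526 + 421)*(-411) = (221445/526)*(-411) = -91013895/526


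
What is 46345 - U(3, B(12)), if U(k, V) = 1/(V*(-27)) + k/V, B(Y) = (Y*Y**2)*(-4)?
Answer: 540568085/11664 ≈ 46345.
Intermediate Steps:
B(Y) = -4*Y**3 (B(Y) = Y**3*(-4) = -4*Y**3)
U(k, V) = -1/(27*V) + k/V (U(k, V) = -1/27/V + k/V = -1/(27*V) + k/V)
46345 - U(3, B(12)) = 46345 - (-1/27 + 3)/((-4*12**3)) = 46345 - 80/(((-4*1728))*27) = 46345 - 80/((-6912)*27) = 46345 - (-1)*80/(6912*27) = 46345 - 1*(-5/11664) = 46345 + 5/11664 = 540568085/11664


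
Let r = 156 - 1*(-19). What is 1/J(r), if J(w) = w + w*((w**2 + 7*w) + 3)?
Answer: 1/5574450 ≈ 1.7939e-7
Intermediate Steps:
r = 175 (r = 156 + 19 = 175)
J(w) = w + w*(3 + w**2 + 7*w)
1/J(r) = 1/(175*(4 + 175**2 + 7*175)) = 1/(175*(4 + 30625 + 1225)) = 1/(175*31854) = 1/5574450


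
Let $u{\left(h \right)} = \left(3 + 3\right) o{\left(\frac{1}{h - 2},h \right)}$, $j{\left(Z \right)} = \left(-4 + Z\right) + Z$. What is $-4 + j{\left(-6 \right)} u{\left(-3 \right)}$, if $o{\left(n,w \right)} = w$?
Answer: $284$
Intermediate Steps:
$j{\left(Z \right)} = -4 + 2 Z$
$u{\left(h \right)} = 6 h$ ($u{\left(h \right)} = \left(3 + 3\right) h = 6 h$)
$-4 + j{\left(-6 \right)} u{\left(-3 \right)} = -4 + \left(-4 + 2 \left(-6\right)\right) 6 \left(-3\right) = -4 + \left(-4 - 12\right) \left(-18\right) = -4 - -288 = -4 + 288 = 284$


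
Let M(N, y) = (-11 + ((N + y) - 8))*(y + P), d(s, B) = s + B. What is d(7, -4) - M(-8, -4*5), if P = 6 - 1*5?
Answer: -890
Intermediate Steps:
d(s, B) = B + s
P = 1 (P = 6 - 5 = 1)
M(N, y) = (1 + y)*(-19 + N + y) (M(N, y) = (-11 + ((N + y) - 8))*(y + 1) = (-11 + (-8 + N + y))*(1 + y) = (-19 + N + y)*(1 + y) = (1 + y)*(-19 + N + y))
d(7, -4) - M(-8, -4*5) = (-4 + 7) - (-19 - 8 + (-4*5)**2 - (-72)*5 - (-32)*5) = 3 - (-19 - 8 + (-20)**2 - 18*(-20) - 8*(-20)) = 3 - (-19 - 8 + 400 + 360 + 160) = 3 - 1*893 = 3 - 893 = -890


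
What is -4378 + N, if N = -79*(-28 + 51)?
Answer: -6195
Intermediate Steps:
N = -1817 (N = -79*23 = -1817)
-4378 + N = -4378 - 1817 = -6195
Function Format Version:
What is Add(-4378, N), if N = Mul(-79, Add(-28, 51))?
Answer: -6195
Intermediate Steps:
N = -1817 (N = Mul(-79, 23) = -1817)
Add(-4378, N) = Add(-4378, -1817) = -6195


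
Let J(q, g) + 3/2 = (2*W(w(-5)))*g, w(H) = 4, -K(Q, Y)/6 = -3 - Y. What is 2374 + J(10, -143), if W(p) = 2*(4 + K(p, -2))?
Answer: -6695/2 ≈ -3347.5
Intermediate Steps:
K(Q, Y) = 18 + 6*Y (K(Q, Y) = -6*(-3 - Y) = 18 + 6*Y)
W(p) = 20 (W(p) = 2*(4 + (18 + 6*(-2))) = 2*(4 + (18 - 12)) = 2*(4 + 6) = 2*10 = 20)
J(q, g) = -3/2 + 40*g (J(q, g) = -3/2 + (2*20)*g = -3/2 + 40*g)
2374 + J(10, -143) = 2374 + (-3/2 + 40*(-143)) = 2374 + (-3/2 - 5720) = 2374 - 11443/2 = -6695/2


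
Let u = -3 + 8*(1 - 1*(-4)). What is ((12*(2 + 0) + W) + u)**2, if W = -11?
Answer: 2500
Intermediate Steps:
u = 37 (u = -3 + 8*(1 + 4) = -3 + 8*5 = -3 + 40 = 37)
((12*(2 + 0) + W) + u)**2 = ((12*(2 + 0) - 11) + 37)**2 = ((12*2 - 11) + 37)**2 = ((24 - 11) + 37)**2 = (13 + 37)**2 = 50**2 = 2500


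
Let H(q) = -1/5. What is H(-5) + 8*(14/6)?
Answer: 277/15 ≈ 18.467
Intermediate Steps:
H(q) = -1/5 (H(q) = -1*1/5 = -1/5)
H(-5) + 8*(14/6) = -1/5 + 8*(14/6) = -1/5 + 8*(14*(1/6)) = -1/5 + 8*(7/3) = -1/5 + 56/3 = 277/15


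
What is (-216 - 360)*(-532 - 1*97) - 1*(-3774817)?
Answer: 4137121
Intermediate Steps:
(-216 - 360)*(-532 - 1*97) - 1*(-3774817) = -576*(-532 - 97) + 3774817 = -576*(-629) + 3774817 = 362304 + 3774817 = 4137121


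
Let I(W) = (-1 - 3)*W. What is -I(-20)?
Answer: -80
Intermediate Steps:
I(W) = -4*W
-I(-20) = -(-4)*(-20) = -1*80 = -80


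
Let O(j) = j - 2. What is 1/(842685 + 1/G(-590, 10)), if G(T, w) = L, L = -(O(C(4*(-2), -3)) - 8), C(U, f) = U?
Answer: 18/15168331 ≈ 1.1867e-6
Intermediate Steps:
O(j) = -2 + j
L = 18 (L = -((-2 + 4*(-2)) - 8) = -((-2 - 8) - 8) = -(-10 - 8) = -1*(-18) = 18)
G(T, w) = 18
1/(842685 + 1/G(-590, 10)) = 1/(842685 + 1/18) = 1/(15168331/18) = 18/15168331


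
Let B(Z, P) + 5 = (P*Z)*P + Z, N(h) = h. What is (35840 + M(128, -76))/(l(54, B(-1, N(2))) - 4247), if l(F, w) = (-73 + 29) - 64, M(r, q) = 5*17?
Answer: -7185/871 ≈ -8.2491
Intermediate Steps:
B(Z, P) = -5 + Z + Z*P² (B(Z, P) = -5 + ((P*Z)*P + Z) = -5 + (Z*P² + Z) = -5 + (Z + Z*P²) = -5 + Z + Z*P²)
M(r, q) = 85
l(F, w) = -108 (l(F, w) = -44 - 64 = -108)
(35840 + M(128, -76))/(l(54, B(-1, N(2))) - 4247) = (35840 + 85)/(-108 - 4247) = 35925/(-4355) = 35925*(-1/4355) = -7185/871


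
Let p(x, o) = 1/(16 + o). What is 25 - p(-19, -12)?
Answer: 99/4 ≈ 24.750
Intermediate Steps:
25 - p(-19, -12) = 25 - 1/(16 - 12) = 25 - 1/4 = 99/4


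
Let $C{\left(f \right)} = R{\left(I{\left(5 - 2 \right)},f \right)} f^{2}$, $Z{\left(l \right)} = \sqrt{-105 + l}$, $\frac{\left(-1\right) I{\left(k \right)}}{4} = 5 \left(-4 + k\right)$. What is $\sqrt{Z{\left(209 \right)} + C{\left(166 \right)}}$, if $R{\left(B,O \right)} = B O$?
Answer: $\sqrt{91485920 + 2 \sqrt{26}} \approx 9564.8$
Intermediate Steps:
$I{\left(k \right)} = 80 - 20 k$ ($I{\left(k \right)} = - 4 \cdot 5 \left(-4 + k\right) = - 4 \left(-20 + 5 k\right) = 80 - 20 k$)
$C{\left(f \right)} = 20 f^{3}$ ($C{\left(f \right)} = \left(80 - 20 \left(5 - 2\right)\right) f f^{2} = \left(80 - 60\right) f f^{2} = 20 f f^{2} = 20 f^{3}$)
$\sqrt{Z{\left(209 \right)} + C{\left(166 \right)}} = \sqrt{\sqrt{-105 + 209} + 20 \cdot 166^{3}} = \sqrt{\sqrt{104} + 20 \cdot 4574296} = \sqrt{2 \sqrt{26} + 91485920} = \sqrt{91485920 + 2 \sqrt{26}}$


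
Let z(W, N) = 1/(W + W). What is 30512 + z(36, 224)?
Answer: 2196865/72 ≈ 30512.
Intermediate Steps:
z(W, N) = 1/(2*W)
30512 + z(36, 224) = 30512 + (½)/36 = 30512 + (½)*(1/36) = 30512 + 1/72 = 2196865/72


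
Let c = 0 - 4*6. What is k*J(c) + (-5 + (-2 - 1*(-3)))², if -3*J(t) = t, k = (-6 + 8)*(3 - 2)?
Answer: 32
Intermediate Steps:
k = 2 (k = 2*1 = 2)
c = -24 (c = 0 - 24 = -24)
J(t) = -t/3
k*J(c) + (-5 + (-2 - 1*(-3)))² = 2*(-⅓*(-24)) + (-5 + (-2 - 1*(-3)))² = 2*8 + (-5 + (-2 + 3))² = 16 + (-5 + 1)² = 16 + (-4)² = 16 + 16 = 32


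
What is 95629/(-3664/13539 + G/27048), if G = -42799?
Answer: -11673204815496/226186511 ≈ -51609.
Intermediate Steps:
95629/(-3664/13539 + G/27048) = 95629/(-3664/13539 - 42799/27048) = 95629/(-226186511/122067624) = 95629*(-122067624/226186511) = -11673204815496/226186511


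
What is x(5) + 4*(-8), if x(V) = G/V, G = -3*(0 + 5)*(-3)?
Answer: -23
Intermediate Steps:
G = 45 (G = -3*5*(-3) = -15*(-3) = 45)
x(V) = 45/V
x(5) + 4*(-8) = 45/5 + 4*(-8) = 45*(⅕) - 32 = 9 - 32 = -23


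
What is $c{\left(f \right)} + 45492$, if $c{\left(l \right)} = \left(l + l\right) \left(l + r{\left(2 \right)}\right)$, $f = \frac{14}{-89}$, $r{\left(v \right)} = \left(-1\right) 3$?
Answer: $\frac{360350000}{7921} \approx 45493.0$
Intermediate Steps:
$r{\left(v \right)} = -3$
$f = - \frac{14}{89}$ ($f = 14 \left(- \frac{1}{89}\right) = - \frac{14}{89} \approx -0.1573$)
$c{\left(l \right)} = 2 l \left(-3 + l\right)$ ($c{\left(l \right)} = \left(l + l\right) \left(l - 3\right) = 2 l \left(-3 + l\right)$)
$c{\left(f \right)} + 45492 = 2 \left(- \frac{14}{89}\right) \left(-3 - \frac{14}{89}\right) + 45492 = 2 \left(- \frac{14}{89}\right) \left(- \frac{281}{89}\right) + 45492 = \frac{7868}{7921} + 45492 = \frac{360350000}{7921}$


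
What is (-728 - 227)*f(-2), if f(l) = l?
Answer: 1910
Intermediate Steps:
(-728 - 227)*f(-2) = (-728 - 227)*(-2) = -955*(-2) = 1910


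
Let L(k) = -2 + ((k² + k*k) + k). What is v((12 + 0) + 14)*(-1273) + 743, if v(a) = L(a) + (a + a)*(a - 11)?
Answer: -2743845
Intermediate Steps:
L(k) = -2 + k + 2*k² (L(k) = -2 + ((k² + k²) + k) = -2 + (2*k² + k) = -2 + (k + 2*k²) = -2 + k + 2*k²)
v(a) = -2 + a + 2*a² + 2*a*(-11 + a) (v(a) = (-2 + a + 2*a²) + (a + a)*(a - 11) = (-2 + a + 2*a²) + (2*a)*(-11 + a) = (-2 + a + 2*a²) + 2*a*(-11 + a) = -2 + a + 2*a² + 2*a*(-11 + a))
v((12 + 0) + 14)*(-1273) + 743 = (-2 - 21*((12 + 0) + 14) + 4*((12 + 0) + 14)²)*(-1273) + 743 = (-2 - 21*(12 + 14) + 4*(12 + 14)²)*(-1273) + 743 = (-2 - 21*26 + 4*26²)*(-1273) + 743 = (-2 - 546 + 4*676)*(-1273) + 743 = (-2 - 546 + 2704)*(-1273) + 743 = 2156*(-1273) + 743 = -2744588 + 743 = -2743845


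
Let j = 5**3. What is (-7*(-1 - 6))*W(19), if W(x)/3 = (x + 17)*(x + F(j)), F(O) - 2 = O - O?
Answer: 111132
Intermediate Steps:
j = 125
F(O) = 2 (F(O) = 2 + (O - O) = 2 + 0 = 2)
W(x) = 3*(2 + x)*(17 + x) (W(x) = 3*((x + 17)*(x + 2)) = 3*((17 + x)*(2 + x)) = 3*((2 + x)*(17 + x)) = 3*(2 + x)*(17 + x))
(-7*(-1 - 6))*W(19) = (-7*(-1 - 6))*(102 + 3*19**2 + 57*19) = (-7*(-7))*(102 + 3*361 + 1083) = 49*(102 + 1083 + 1083) = 49*2268 = 111132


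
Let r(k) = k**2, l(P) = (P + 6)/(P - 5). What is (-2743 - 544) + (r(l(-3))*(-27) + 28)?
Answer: -208819/64 ≈ -3262.8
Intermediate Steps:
l(P) = (6 + P)/(-5 + P)
(-2743 - 544) + (r(l(-3))*(-27) + 28) = (-2743 - 544) + (((6 - 3)/(-5 - 3))**2*(-27) + 28) = -3287 + ((3/(-8))**2*(-27) + 28) = -3287 + ((-1/8*3)**2*(-27) + 28) = -3287 + ((-3/8)**2*(-27) + 28) = -3287 + ((9/64)*(-27) + 28) = -3287 + (-243/64 + 28) = -3287 + 1549/64 = -208819/64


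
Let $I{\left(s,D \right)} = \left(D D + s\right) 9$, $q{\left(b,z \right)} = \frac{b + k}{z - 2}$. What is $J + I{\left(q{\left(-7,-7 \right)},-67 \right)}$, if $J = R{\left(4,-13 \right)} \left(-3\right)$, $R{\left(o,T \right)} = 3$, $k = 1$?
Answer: $40398$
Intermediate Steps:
$J = -9$ ($J = 3 \left(-3\right) = -9$)
$q{\left(b,z \right)} = \frac{1 + b}{-2 + z}$ ($q{\left(b,z \right)} = \frac{b + 1}{z - 2} = \frac{1 + b}{-2 + z}$)
$I{\left(s,D \right)} = 9 s + 9 D^{2}$ ($I{\left(s,D \right)} = \left(D^{2} + s\right) 9 = \left(s + D^{2}\right) 9 = 9 s + 9 D^{2}$)
$J + I{\left(q{\left(-7,-7 \right)},-67 \right)} = -9 + \left(9 \frac{1 - 7}{-2 - 7} + 9 \left(-67\right)^{2}\right) = -9 + \left(9 \frac{1}{-9} \left(-6\right) + 9 \cdot 4489\right) = -9 + \left(9 \left(\left(- \frac{1}{9}\right) \left(-6\right)\right) + 40401\right) = -9 + \left(9 \cdot \frac{2}{3} + 40401\right) = -9 + \left(6 + 40401\right) = -9 + 40407 = 40398$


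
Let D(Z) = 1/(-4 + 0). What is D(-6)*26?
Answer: -13/2 ≈ -6.5000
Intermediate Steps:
D(Z) = -¼ (D(Z) = 1/(-4) = -¼)
D(-6)*26 = -¼*26 = -13/2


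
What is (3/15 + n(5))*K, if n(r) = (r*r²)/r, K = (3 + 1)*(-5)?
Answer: -504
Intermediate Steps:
K = -20 (K = 4*(-5) = -20)
n(r) = r² (n(r) = r³/r = r²)
(3/15 + n(5))*K = (3/15 + 5²)*(-20) = (3*(1/15) + 25)*(-20) = (⅕ + 25)*(-20) = (126/5)*(-20) = -504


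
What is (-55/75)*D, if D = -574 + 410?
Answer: 1804/15 ≈ 120.27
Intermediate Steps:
D = -164
(-55/75)*D = -55/75*(-164) = -55*1/75*(-164) = -11/15*(-164) = 1804/15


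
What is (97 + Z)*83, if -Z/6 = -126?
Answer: 70799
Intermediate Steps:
Z = 756 (Z = -6*(-126) = 756)
(97 + Z)*83 = (97 + 756)*83 = 853*83 = 70799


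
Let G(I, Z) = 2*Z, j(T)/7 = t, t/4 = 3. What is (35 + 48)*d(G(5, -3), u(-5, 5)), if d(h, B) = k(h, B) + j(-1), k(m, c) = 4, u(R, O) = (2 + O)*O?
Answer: 7304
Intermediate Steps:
t = 12 (t = 4*3 = 12)
j(T) = 84 (j(T) = 7*12 = 84)
u(R, O) = O*(2 + O)
d(h, B) = 88 (d(h, B) = 4 + 84 = 88)
(35 + 48)*d(G(5, -3), u(-5, 5)) = (35 + 48)*88 = 83*88 = 7304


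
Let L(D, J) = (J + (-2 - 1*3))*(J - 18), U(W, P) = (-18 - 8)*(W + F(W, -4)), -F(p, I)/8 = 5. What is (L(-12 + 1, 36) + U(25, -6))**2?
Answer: 898704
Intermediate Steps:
F(p, I) = -40 (F(p, I) = -8*5 = -40)
U(W, P) = 1040 - 26*W (U(W, P) = (-18 - 8)*(W - 40) = -26*(-40 + W) = 1040 - 26*W)
L(D, J) = (-18 + J)*(-5 + J) (L(D, J) = (J + (-2 - 3))*(-18 + J) = (J - 5)*(-18 + J) = (-5 + J)*(-18 + J) = (-18 + J)*(-5 + J))
(L(-12 + 1, 36) + U(25, -6))**2 = ((90 + 36**2 - 23*36) + (1040 - 26*25))**2 = ((90 + 1296 - 828) + (1040 - 650))**2 = (558 + 390)**2 = 948**2 = 898704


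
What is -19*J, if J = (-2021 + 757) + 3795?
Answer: -48089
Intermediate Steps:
J = 2531 (J = -1264 + 3795 = 2531)
-19*J = -19*2531 = -48089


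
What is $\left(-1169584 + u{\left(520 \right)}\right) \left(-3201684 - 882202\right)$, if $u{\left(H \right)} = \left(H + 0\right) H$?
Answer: $3672164949024$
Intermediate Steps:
$u{\left(H \right)} = H^{2}$ ($u{\left(H \right)} = H H = H^{2}$)
$\left(-1169584 + u{\left(520 \right)}\right) \left(-3201684 - 882202\right) = \left(-1169584 + 520^{2}\right) \left(-3201684 - 882202\right) = \left(-1169584 + 270400\right) \left(-4083886\right) = \left(-899184\right) \left(-4083886\right) = 3672164949024$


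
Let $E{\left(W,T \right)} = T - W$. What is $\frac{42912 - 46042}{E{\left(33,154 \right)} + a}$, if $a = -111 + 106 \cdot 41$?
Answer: $- \frac{1565}{2178} \approx -0.71855$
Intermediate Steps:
$a = 4235$ ($a = -111 + 4346 = 4235$)
$\frac{42912 - 46042}{E{\left(33,154 \right)} + a} = \frac{42912 - 46042}{\left(154 - 33\right) + 4235} = - \frac{3130}{\left(154 - 33\right) + 4235} = - \frac{3130}{121 + 4235} = - \frac{3130}{4356} = \left(-3130\right) \frac{1}{4356} = - \frac{1565}{2178}$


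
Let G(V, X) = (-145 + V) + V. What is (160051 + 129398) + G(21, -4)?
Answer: 289346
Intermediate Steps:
G(V, X) = -145 + 2*V
(160051 + 129398) + G(21, -4) = (160051 + 129398) + (-145 + 2*21) = 289449 + (-145 + 42) = 289449 - 103 = 289346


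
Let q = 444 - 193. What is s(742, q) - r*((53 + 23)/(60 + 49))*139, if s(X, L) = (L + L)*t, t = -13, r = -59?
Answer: -88058/109 ≈ -807.87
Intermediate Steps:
q = 251
s(X, L) = -26*L (s(X, L) = (L + L)*(-13) = (2*L)*(-13) = -26*L)
s(742, q) - r*((53 + 23)/(60 + 49))*139 = -26*251 - (-59*(53 + 23)/(60 + 49))*139 = -6526 - (-4484/109)*139 = -6526 - (-59*76/109)*139 = -6526 - (-4484)*139/109 = -6526 - 1*(-623276/109) = -6526 + 623276/109 = -88058/109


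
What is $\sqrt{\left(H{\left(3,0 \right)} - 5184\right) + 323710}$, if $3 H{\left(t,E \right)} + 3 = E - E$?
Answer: $5 \sqrt{12741} \approx 564.38$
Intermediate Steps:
$H{\left(t,E \right)} = -1$ ($H{\left(t,E \right)} = -1 + \frac{E - E}{3} = -1 + \frac{1}{3} \cdot 0 = -1 + 0 = -1$)
$\sqrt{\left(H{\left(3,0 \right)} - 5184\right) + 323710} = \sqrt{\left(-1 - 5184\right) + 323710} = \sqrt{-5185 + 323710} = \sqrt{318525} = 5 \sqrt{12741}$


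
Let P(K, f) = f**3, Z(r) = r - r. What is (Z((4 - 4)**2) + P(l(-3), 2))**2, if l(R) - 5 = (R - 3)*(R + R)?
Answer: 64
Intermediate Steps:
l(R) = 5 + 2*R*(-3 + R) (l(R) = 5 + (R - 3)*(R + R) = 5 + (-3 + R)*(2*R) = 5 + 2*R*(-3 + R))
Z(r) = 0
(Z((4 - 4)**2) + P(l(-3), 2))**2 = (0 + 2**3)**2 = (0 + 8)**2 = 8**2 = 64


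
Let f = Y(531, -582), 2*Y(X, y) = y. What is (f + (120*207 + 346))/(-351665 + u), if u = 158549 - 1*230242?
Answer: -1915/32566 ≈ -0.058804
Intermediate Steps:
Y(X, y) = y/2
u = -71693 (u = 158549 - 230242 = -71693)
f = -291 (f = (1/2)*(-582) = -291)
(f + (120*207 + 346))/(-351665 + u) = (-291 + (120*207 + 346))/(-351665 - 71693) = (-291 + (24840 + 346))/(-423358) = (-291 + 25186)*(-1/423358) = 24895*(-1/423358) = -1915/32566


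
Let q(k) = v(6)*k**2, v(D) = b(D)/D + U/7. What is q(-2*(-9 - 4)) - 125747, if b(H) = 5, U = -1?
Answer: -2630885/21 ≈ -1.2528e+5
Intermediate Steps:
v(D) = -1/7 + 5/D (v(D) = 5/D - 1/7 = -1/7 + 5/D)
q(k) = 29*k**2/42 (q(k) = ((1/7)*(35 - 1*6)/6)*k**2 = ((1/7)*(1/6)*(35 - 6))*k**2 = ((1/7)*(1/6)*29)*k**2 = 29*k**2/42)
q(-2*(-9 - 4)) - 125747 = 29*(-2*(-9 - 4))**2/42 - 125747 = 29*(-2*(-13))**2/42 - 125747 = (29/42)*26**2 - 125747 = (29/42)*676 - 125747 = 9802/21 - 125747 = -2630885/21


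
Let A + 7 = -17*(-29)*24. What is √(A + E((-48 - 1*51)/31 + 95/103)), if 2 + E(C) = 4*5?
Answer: √11843 ≈ 108.83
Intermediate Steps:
E(C) = 18 (E(C) = -2 + 4*5 = -2 + 20 = 18)
A = 11825 (A = -7 - 17*(-29)*24 = -7 + 493*24 = -7 + 11832 = 11825)
√(A + E((-48 - 1*51)/31 + 95/103)) = √(11825 + 18) = √11843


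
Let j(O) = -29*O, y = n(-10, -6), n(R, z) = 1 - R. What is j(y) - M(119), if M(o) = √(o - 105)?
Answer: -319 - √14 ≈ -322.74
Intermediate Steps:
M(o) = √(-105 + o)
y = 11 (y = 1 - 1*(-10) = 1 + 10 = 11)
j(y) - M(119) = -29*11 - √(-105 + 119) = -319 - √14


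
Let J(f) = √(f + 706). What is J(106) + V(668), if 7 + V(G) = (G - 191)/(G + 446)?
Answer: -7321/1114 + 2*√203 ≈ 21.924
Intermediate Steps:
V(G) = -7 + (-191 + G)/(446 + G) (V(G) = -7 + (G - 191)/(G + 446) = -7 + (-191 + G)/(446 + G))
J(f) = √(706 + f)
J(106) + V(668) = √(706 + 106) + (-3313 - 6*668)/(446 + 668) = √812 + (-3313 - 4008)/1114 = 2*√203 + (1/1114)*(-7321) = 2*√203 - 7321/1114 = -7321/1114 + 2*√203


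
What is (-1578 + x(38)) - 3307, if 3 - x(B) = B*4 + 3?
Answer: -5037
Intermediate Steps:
x(B) = -4*B (x(B) = 3 - (B*4 + 3) = 3 - (4*B + 3) = 3 - (3 + 4*B) = 3 + (-3 - 4*B) = -4*B)
(-1578 + x(38)) - 3307 = (-1578 - 4*38) - 3307 = (-1578 - 152) - 3307 = -1730 - 3307 = -5037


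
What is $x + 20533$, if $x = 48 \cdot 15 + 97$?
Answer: $21350$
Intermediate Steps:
$x = 817$ ($x = 720 + 97 = 817$)
$x + 20533 = 817 + 20533 = 21350$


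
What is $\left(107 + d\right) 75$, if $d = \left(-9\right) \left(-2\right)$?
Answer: $9375$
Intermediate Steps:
$d = 18$
$\left(107 + d\right) 75 = \left(107 + 18\right) 75 = 125 \cdot 75 = 9375$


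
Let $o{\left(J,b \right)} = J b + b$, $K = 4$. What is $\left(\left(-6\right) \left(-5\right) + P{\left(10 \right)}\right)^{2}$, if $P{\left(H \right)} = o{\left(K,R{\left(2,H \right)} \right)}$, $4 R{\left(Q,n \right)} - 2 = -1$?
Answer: $\frac{15625}{16} \approx 976.56$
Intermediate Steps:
$R{\left(Q,n \right)} = \frac{1}{4}$ ($R{\left(Q,n \right)} = \frac{1}{2} + \frac{1}{4} \left(-1\right) = \frac{1}{2} - \frac{1}{4} = \frac{1}{4}$)
$o{\left(J,b \right)} = b + J b$
$P{\left(H \right)} = \frac{5}{4}$ ($P{\left(H \right)} = \frac{1 + 4}{4} = \frac{1}{4} \cdot 5 = \frac{5}{4}$)
$\left(\left(-6\right) \left(-5\right) + P{\left(10 \right)}\right)^{2} = \left(\left(-6\right) \left(-5\right) + \frac{5}{4}\right)^{2} = \left(30 + \frac{5}{4}\right)^{2} = \left(\frac{125}{4}\right)^{2} = \frac{15625}{16}$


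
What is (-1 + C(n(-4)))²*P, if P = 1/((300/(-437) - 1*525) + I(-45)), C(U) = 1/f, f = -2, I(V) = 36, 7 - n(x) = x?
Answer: -437/95108 ≈ -0.0045948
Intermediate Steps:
n(x) = 7 - x
C(U) = -½ (C(U) = 1/(-2) = -½)
P = -437/213993 (P = 1/((300/(-437) - 1*525) + 36) = 1/((300*(-1/437) - 525) + 36) = 1/((-300/437 - 525) + 36) = 1/(-229725/437 + 36) = 1/(-213993/437) = -437/213993 ≈ -0.0020421)
(-1 + C(n(-4)))²*P = (-1 - ½)²*(-437/213993) = (-3/2)²*(-437/213993) = (9/4)*(-437/213993) = -437/95108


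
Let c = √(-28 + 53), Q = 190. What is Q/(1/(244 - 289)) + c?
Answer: -8545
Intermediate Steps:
c = 5 (c = √25 = 5)
Q/(1/(244 - 289)) + c = 190/(1/(244 - 289)) + 5 = 190/(1/(-45)) + 5 = 190/(-1/45) + 5 = 190*(-45) + 5 = -8550 + 5 = -8545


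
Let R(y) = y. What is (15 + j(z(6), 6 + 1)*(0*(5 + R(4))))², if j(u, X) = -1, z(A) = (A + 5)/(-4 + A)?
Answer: 225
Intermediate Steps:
z(A) = (5 + A)/(-4 + A)
(15 + j(z(6), 6 + 1)*(0*(5 + R(4))))² = (15 - 0*(5 + 4))² = (15 - 0*9)² = (15 - 1*0)² = (15 + 0)² = 15² = 225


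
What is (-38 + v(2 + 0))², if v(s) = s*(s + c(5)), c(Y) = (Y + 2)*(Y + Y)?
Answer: 11236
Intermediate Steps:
c(Y) = 2*Y*(2 + Y) (c(Y) = (2 + Y)*(2*Y) = 2*Y*(2 + Y))
v(s) = s*(70 + s) (v(s) = s*(s + 2*5*(2 + 5)) = s*(s + 2*5*7) = s*(s + 70) = s*(70 + s))
(-38 + v(2 + 0))² = (-38 + (2 + 0)*(70 + (2 + 0)))² = (-38 + 2*(70 + 2))² = (-38 + 2*72)² = (-38 + 144)² = 106² = 11236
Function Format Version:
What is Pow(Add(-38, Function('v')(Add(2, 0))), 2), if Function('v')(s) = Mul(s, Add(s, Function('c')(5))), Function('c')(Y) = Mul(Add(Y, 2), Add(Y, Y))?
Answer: 11236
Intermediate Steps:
Function('c')(Y) = Mul(2, Y, Add(2, Y)) (Function('c')(Y) = Mul(Add(2, Y), Mul(2, Y)) = Mul(2, Y, Add(2, Y)))
Function('v')(s) = Mul(s, Add(70, s)) (Function('v')(s) = Mul(s, Add(s, Mul(2, 5, Add(2, 5)))) = Mul(s, Add(s, Mul(2, 5, 7))) = Mul(s, Add(s, 70)) = Mul(s, Add(70, s)))
Pow(Add(-38, Function('v')(Add(2, 0))), 2) = Pow(Add(-38, Mul(Add(2, 0), Add(70, Add(2, 0)))), 2) = Pow(Add(-38, Mul(2, Add(70, 2))), 2) = Pow(Add(-38, Mul(2, 72)), 2) = Pow(Add(-38, 144), 2) = Pow(106, 2) = 11236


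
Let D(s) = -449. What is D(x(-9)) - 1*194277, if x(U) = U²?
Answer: -194726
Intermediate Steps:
D(x(-9)) - 1*194277 = -449 - 1*194277 = -449 - 194277 = -194726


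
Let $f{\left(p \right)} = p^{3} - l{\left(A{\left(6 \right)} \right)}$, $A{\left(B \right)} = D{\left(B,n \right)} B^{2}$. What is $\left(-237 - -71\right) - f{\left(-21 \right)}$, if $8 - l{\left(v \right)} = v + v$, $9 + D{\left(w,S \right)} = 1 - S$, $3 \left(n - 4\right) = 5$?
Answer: $10087$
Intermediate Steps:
$n = \frac{17}{3}$ ($n = 4 + \frac{1}{3} \cdot 5 = 4 + \frac{5}{3} = \frac{17}{3} \approx 5.6667$)
$D{\left(w,S \right)} = -8 - S$ ($D{\left(w,S \right)} = -9 - \left(-1 + S\right) = -8 - S$)
$A{\left(B \right)} = - \frac{41 B^{2}}{3}$ ($A{\left(B \right)} = \left(-8 - \frac{17}{3}\right) B^{2} = - \frac{41 B^{2}}{3}$)
$l{\left(v \right)} = 8 - 2 v$ ($l{\left(v \right)} = 8 - \left(v + v\right) = 8 - 2 v$)
$f{\left(p \right)} = -992 + p^{3}$ ($f{\left(p \right)} = p^{3} - \left(8 - 2 \left(- \frac{41 \cdot 6^{2}}{3}\right)\right) = p^{3} - \left(8 - 2 \left(\left(- \frac{41}{3}\right) 36\right)\right) = p^{3} - \left(8 - -984\right) = p^{3} - \left(8 + 984\right) = p^{3} - 992 = -992 + p^{3}$)
$\left(-237 - -71\right) - f{\left(-21 \right)} = \left(-237 - -71\right) - \left(-992 + \left(-21\right)^{3}\right) = \left(-237 + 71\right) - \left(-992 - 9261\right) = -166 - -10253 = -166 + 10253 = 10087$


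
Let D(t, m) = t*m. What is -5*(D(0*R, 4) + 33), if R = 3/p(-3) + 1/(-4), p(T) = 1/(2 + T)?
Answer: -165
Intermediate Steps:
R = -13/4 (R = 3/(1/(2 - 3)) + 1/(-4) = 3/(1/(-1)) + 1*(-1/4) = 3/(-1) - 1/4 = 3*(-1) - 1/4 = -3 - 1/4 = -13/4 ≈ -3.2500)
D(t, m) = m*t
-5*(D(0*R, 4) + 33) = -5*(4*(0*(-13/4)) + 33) = -5*(4*0 + 33) = -5*(0 + 33) = -5*33 = -165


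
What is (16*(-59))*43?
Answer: -40592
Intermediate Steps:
(16*(-59))*43 = -944*43 = -40592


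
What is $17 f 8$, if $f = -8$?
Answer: $-1088$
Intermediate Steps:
$17 f 8 = 17 \left(-8\right) 8 = \left(-136\right) 8 = -1088$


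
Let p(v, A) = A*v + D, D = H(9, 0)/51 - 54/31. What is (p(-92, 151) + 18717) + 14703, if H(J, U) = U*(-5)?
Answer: 605314/31 ≈ 19526.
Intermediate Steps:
H(J, U) = -5*U
D = -54/31 (D = -5*0/51 - 54/31 = 0*(1/51) - 54*1/31 = 0 - 54/31 = -54/31 ≈ -1.7419)
p(v, A) = -54/31 + A*v (p(v, A) = A*v - 54/31 = -54/31 + A*v)
(p(-92, 151) + 18717) + 14703 = ((-54/31 + 151*(-92)) + 18717) + 14703 = ((-54/31 - 13892) + 18717) + 14703 = (-430706/31 + 18717) + 14703 = 149521/31 + 14703 = 605314/31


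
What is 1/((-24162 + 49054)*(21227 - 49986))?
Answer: -1/715869028 ≈ -1.3969e-9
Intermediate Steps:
1/((-24162 + 49054)*(21227 - 49986)) = 1/(24892*(-28759)) = 1/(-715869028) = -1/715869028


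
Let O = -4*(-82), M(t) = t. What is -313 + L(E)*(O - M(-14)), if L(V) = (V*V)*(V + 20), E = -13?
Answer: 404273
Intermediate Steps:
O = 328
L(V) = V²*(20 + V)
-313 + L(E)*(O - M(-14)) = -313 + ((-13)²*(20 - 13))*(328 - 1*(-14)) = -313 + (169*7)*(328 + 14) = -313 + 1183*342 = -313 + 404586 = 404273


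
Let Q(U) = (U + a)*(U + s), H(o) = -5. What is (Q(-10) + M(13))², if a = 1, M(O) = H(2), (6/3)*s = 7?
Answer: 11449/4 ≈ 2862.3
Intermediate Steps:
s = 7/2 (s = (½)*7 = 7/2 ≈ 3.5000)
M(O) = -5
Q(U) = (1 + U)*(7/2 + U) (Q(U) = (U + 1)*(U + 7/2) = (1 + U)*(7/2 + U))
(Q(-10) + M(13))² = ((7/2 + (-10)² + (9/2)*(-10)) - 5)² = ((7/2 + 100 - 45) - 5)² = (117/2 - 5)² = (107/2)² = 11449/4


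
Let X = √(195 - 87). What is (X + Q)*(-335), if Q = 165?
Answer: -55275 - 2010*√3 ≈ -58756.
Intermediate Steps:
X = 6*√3 (X = √108 = 6*√3 ≈ 10.392)
(X + Q)*(-335) = (6*√3 + 165)*(-335) = (165 + 6*√3)*(-335) = -55275 - 2010*√3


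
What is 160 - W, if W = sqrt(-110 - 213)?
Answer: 160 - I*sqrt(323) ≈ 160.0 - 17.972*I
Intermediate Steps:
W = I*sqrt(323) (W = sqrt(-323) = I*sqrt(323) ≈ 17.972*I)
160 - W = 160 - I*sqrt(323)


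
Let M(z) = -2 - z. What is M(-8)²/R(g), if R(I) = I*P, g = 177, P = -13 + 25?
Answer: 1/59 ≈ 0.016949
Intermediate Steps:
P = 12
R(I) = 12*I (R(I) = I*12 = 12*I)
M(-8)²/R(g) = (-2 - 1*(-8))²/((12*177)) = (-2 + 8)²/2124 = 6²*(1/2124) = 36*(1/2124) = 1/59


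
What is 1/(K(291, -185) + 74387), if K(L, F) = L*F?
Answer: 1/20552 ≈ 4.8657e-5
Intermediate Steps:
K(L, F) = F*L
1/(K(291, -185) + 74387) = 1/(-185*291 + 74387) = 1/(-53835 + 74387) = 1/20552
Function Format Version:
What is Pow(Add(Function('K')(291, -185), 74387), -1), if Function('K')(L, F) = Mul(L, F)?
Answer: Rational(1, 20552) ≈ 4.8657e-5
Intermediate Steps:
Function('K')(L, F) = Mul(F, L)
Pow(Add(Function('K')(291, -185), 74387), -1) = Pow(Add(Mul(-185, 291), 74387), -1) = Pow(Add(-53835, 74387), -1) = Pow(20552, -1) = Rational(1, 20552)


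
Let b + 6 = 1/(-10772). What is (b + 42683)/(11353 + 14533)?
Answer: 459716643/278843992 ≈ 1.6487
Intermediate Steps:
b = -64633/10772 (b = -6 + 1/(-10772) = -6 - 1/10772 = -64633/10772 ≈ -6.0001)
(b + 42683)/(11353 + 14533) = (-64633/10772 + 42683)/(11353 + 14533) = (459716643/10772)/25886 = (459716643/10772)*(1/25886) = 459716643/278843992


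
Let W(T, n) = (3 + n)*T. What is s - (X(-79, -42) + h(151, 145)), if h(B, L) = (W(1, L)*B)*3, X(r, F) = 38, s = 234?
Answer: -66848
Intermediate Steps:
W(T, n) = T*(3 + n)
h(B, L) = 3*B*(3 + L) (h(B, L) = ((1*(3 + L))*B)*3 = ((3 + L)*B)*3 = (B*(3 + L))*3 = 3*B*(3 + L))
s - (X(-79, -42) + h(151, 145)) = 234 - (38 + 3*151*(3 + 145)) = 234 - (38 + 3*151*148) = 234 - (38 + 67044) = 234 - 1*67082 = 234 - 67082 = -66848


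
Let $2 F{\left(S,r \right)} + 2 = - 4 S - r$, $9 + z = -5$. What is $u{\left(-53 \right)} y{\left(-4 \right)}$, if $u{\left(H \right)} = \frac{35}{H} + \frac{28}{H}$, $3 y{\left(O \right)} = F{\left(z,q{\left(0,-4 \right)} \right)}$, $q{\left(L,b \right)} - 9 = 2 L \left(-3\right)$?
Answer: $- \frac{945}{106} \approx -8.9151$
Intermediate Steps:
$q{\left(L,b \right)} = 9 - 6 L$ ($q{\left(L,b \right)} = 9 + 2 L \left(-3\right) = 9 - 6 L$)
$z = -14$ ($z = -9 - 5 = -14$)
$F{\left(S,r \right)} = -1 - 2 S - \frac{r}{2}$ ($F{\left(S,r \right)} = -1 + \frac{- 4 S - r}{2} = -1 + \frac{- r - 4 S}{2} = -1 - \left(\frac{r}{2} + 2 S\right) = -1 - 2 S - \frac{r}{2}$)
$y{\left(O \right)} = \frac{15}{2}$ ($y{\left(O \right)} = \frac{-1 - -28 - \frac{9 - 0}{2}}{3} = \frac{-1 + 28 - \frac{9 + 0}{2}}{3} = \frac{-1 + 28 - \frac{9}{2}}{3} = \frac{1}{3} \cdot \frac{45}{2} = \frac{15}{2}$)
$u{\left(H \right)} = \frac{63}{H}$
$u{\left(-53 \right)} y{\left(-4 \right)} = \frac{63}{-53} \cdot \frac{15}{2} = 63 \left(- \frac{1}{53}\right) \frac{15}{2} = \left(- \frac{63}{53}\right) \frac{15}{2} = - \frac{945}{106}$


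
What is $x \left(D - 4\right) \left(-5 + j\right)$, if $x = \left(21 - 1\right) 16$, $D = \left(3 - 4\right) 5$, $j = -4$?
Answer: $25920$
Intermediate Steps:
$D = -5$ ($D = \left(-1\right) 5 = -5$)
$x = 320$ ($x = 20 \cdot 16 = 320$)
$x \left(D - 4\right) \left(-5 + j\right) = 320 \left(-5 - 4\right) \left(-5 - 4\right) = 320 \left(\left(-9\right) \left(-9\right)\right) = 320 \cdot 81 = 25920$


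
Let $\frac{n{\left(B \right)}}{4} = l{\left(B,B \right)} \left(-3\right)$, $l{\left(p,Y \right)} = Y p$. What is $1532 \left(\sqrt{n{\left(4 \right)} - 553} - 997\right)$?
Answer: $-1527404 + 1532 i \sqrt{745} \approx -1.5274 \cdot 10^{6} + 41815.0 i$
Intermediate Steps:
$n{\left(B \right)} = - 12 B^{2}$ ($n{\left(B \right)} = 4 B B \left(-3\right) = 4 B^{2} \left(-3\right) = 4 \left(- 3 B^{2}\right) = - 12 B^{2}$)
$1532 \left(\sqrt{n{\left(4 \right)} - 553} - 997\right) = 1532 \left(\sqrt{- 12 \cdot 4^{2} - 553} - 997\right) = 1532 \left(\sqrt{\left(-12\right) 16 - 553} - 997\right) = 1532 \left(\sqrt{-192 - 553} - 997\right) = 1532 \left(\sqrt{-745} - 997\right) = 1532 \left(i \sqrt{745} - 997\right) = 1532 \left(-997 + i \sqrt{745}\right) = -1527404 + 1532 i \sqrt{745}$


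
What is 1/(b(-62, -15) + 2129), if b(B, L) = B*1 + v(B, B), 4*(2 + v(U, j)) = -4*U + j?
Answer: 2/4223 ≈ 0.00047360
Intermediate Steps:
v(U, j) = -2 - U + j/4 (v(U, j) = -2 + (-4*U + j)/4 = -2 + (j - 4*U)/4 = -2 + (-U + j/4) = -2 - U + j/4)
b(B, L) = -2 + B/4 (b(B, L) = B*1 + (-2 - B + B/4) = B + (-2 - 3*B/4) = -2 + B/4)
1/(b(-62, -15) + 2129) = 1/((-2 + (¼)*(-62)) + 2129) = 1/((-2 - 31/2) + 2129) = 1/(-35/2 + 2129) = 1/(4223/2) = 2/4223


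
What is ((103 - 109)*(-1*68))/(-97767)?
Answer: -8/1917 ≈ -0.0041732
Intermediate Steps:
((103 - 109)*(-1*68))/(-97767) = -6*(-68)*(-1/97767) = 408*(-1/97767) = -8/1917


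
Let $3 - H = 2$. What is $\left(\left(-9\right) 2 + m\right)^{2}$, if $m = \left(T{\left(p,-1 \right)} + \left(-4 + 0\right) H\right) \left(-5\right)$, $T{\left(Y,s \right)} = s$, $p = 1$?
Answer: $49$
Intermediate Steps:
$H = 1$ ($H = 3 - 2 = 1$)
$m = 25$ ($m = \left(-1 + \left(-4 + 0\right) 1\right) \left(-5\right) = \left(-1 - 4\right) \left(-5\right) = \left(-5\right) \left(-5\right) = 25$)
$\left(\left(-9\right) 2 + m\right)^{2} = \left(\left(-9\right) 2 + 25\right)^{2} = \left(-18 + 25\right)^{2} = 7^{2} = 49$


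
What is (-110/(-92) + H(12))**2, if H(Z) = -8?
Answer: 97969/2116 ≈ 46.299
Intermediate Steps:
(-110/(-92) + H(12))**2 = (-110/(-92) - 8)**2 = (-110*(-1/92) - 8)**2 = (55/46 - 8)**2 = (-313/46)**2 = 97969/2116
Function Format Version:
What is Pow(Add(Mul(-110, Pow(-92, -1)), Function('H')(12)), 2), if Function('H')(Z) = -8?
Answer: Rational(97969, 2116) ≈ 46.299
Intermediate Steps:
Pow(Add(Mul(-110, Pow(-92, -1)), Function('H')(12)), 2) = Pow(Add(Mul(-110, Pow(-92, -1)), -8), 2) = Pow(Add(Mul(-110, Rational(-1, 92)), -8), 2) = Pow(Add(Rational(55, 46), -8), 2) = Pow(Rational(-313, 46), 2) = Rational(97969, 2116)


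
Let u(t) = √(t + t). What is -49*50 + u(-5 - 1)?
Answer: -2450 + 2*I*√3 ≈ -2450.0 + 3.4641*I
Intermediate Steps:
u(t) = √2*√t (u(t) = √(2*t) = √2*√t)
-49*50 + u(-5 - 1) = -49*50 + √2*√(-5 - 1) = -2450 + √2*√(-6) = -2450 + √2*(I*√6) = -2450 + 2*I*√3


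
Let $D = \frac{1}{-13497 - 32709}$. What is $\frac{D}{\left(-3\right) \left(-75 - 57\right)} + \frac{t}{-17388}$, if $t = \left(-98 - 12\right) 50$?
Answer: $\frac{931820839}{2945909736} \approx 0.31631$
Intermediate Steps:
$D = - \frac{1}{46206}$ ($D = \frac{1}{-46206} = - \frac{1}{46206} \approx -2.1642 \cdot 10^{-5}$)
$t = -5500$ ($t = \left(-110\right) 50 = -5500$)
$\frac{D}{\left(-3\right) \left(-75 - 57\right)} + \frac{t}{-17388} = - \frac{1}{46206 \left(- 3 \left(-75 - 57\right)\right)} - \frac{5500}{-17388} = - \frac{1}{46206 \left(\left(-3\right) \left(-132\right)\right)} - - \frac{1375}{4347} = - \frac{1}{46206 \cdot 396} + \frac{1375}{4347} = \left(- \frac{1}{46206}\right) \frac{1}{396} + \frac{1375}{4347} = - \frac{1}{18297576} + \frac{1375}{4347} = \frac{931820839}{2945909736}$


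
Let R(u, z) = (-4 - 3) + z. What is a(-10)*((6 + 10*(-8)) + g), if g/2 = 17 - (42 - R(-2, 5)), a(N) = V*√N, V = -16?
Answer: 2048*I*√10 ≈ 6476.3*I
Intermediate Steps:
a(N) = -16*√N
R(u, z) = -7 + z
g = -54 (g = 2*(17 - (42 - (-7 + 5))) = 2*(17 - (42 - 1*(-2))) = 2*(17 - (42 + 2)) = 2*(17 - 1*44) = 2*(17 - 44) = 2*(-27) = -54)
a(-10)*((6 + 10*(-8)) + g) = (-16*I*√10)*((6 + 10*(-8)) - 54) = (-16*I*√10)*((6 - 80) - 54) = (-16*I*√10)*(-74 - 54) = -16*I*√10*(-128) = 2048*I*√10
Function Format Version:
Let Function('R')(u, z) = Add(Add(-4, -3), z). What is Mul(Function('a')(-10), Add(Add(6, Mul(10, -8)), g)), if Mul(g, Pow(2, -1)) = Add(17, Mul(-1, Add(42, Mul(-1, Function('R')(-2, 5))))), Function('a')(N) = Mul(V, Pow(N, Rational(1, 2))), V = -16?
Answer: Mul(2048, I, Pow(10, Rational(1, 2))) ≈ Mul(6476.3, I)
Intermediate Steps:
Function('a')(N) = Mul(-16, Pow(N, Rational(1, 2)))
Function('R')(u, z) = Add(-7, z)
g = -54 (g = Mul(2, Add(17, Mul(-1, Add(42, Mul(-1, Add(-7, 5)))))) = Mul(2, Add(17, Mul(-1, Add(42, Mul(-1, -2))))) = Mul(2, Add(17, Mul(-1, Add(42, 2)))) = Mul(2, Add(17, Mul(-1, 44))) = Mul(2, Add(17, -44)) = Mul(2, -27) = -54)
Mul(Function('a')(-10), Add(Add(6, Mul(10, -8)), g)) = Mul(Mul(-16, Pow(-10, Rational(1, 2))), Add(Add(6, Mul(10, -8)), -54)) = Mul(Mul(-16, Mul(I, Pow(10, Rational(1, 2)))), Add(Add(6, -80), -54)) = Mul(Mul(-16, I, Pow(10, Rational(1, 2))), Add(-74, -54)) = Mul(Mul(-16, I, Pow(10, Rational(1, 2))), -128) = Mul(2048, I, Pow(10, Rational(1, 2)))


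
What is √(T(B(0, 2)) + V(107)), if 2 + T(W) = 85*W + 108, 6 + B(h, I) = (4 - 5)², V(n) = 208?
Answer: I*√111 ≈ 10.536*I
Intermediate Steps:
B(h, I) = -5 (B(h, I) = -6 + (4 - 5)² = -6 + (-1)² = -6 + 1 = -5)
T(W) = 106 + 85*W (T(W) = -2 + (85*W + 108) = -2 + (108 + 85*W) = 106 + 85*W)
√(T(B(0, 2)) + V(107)) = √((106 + 85*(-5)) + 208) = √((106 - 425) + 208) = √(-319 + 208) = √(-111) = I*√111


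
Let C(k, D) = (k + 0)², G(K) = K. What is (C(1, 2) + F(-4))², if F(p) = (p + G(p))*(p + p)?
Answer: 4225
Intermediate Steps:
C(k, D) = k²
F(p) = 4*p² (F(p) = (p + p)*(p + p) = (2*p)*(2*p) = 4*p²)
(C(1, 2) + F(-4))² = (1² + 4*(-4)²)² = (1 + 4*16)² = (1 + 64)² = 65² = 4225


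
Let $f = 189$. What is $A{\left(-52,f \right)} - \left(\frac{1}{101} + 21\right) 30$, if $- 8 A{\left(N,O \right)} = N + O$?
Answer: $- \frac{523117}{808} \approx -647.42$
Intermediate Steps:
$A{\left(N,O \right)} = - \frac{N}{8} - \frac{O}{8}$ ($A{\left(N,O \right)} = - \frac{N + O}{8} = - \frac{N}{8} - \frac{O}{8}$)
$A{\left(-52,f \right)} - \left(\frac{1}{101} + 21\right) 30 = \left(\left(- \frac{1}{8}\right) \left(-52\right) - \frac{189}{8}\right) - \left(\frac{1}{101} + 21\right) 30 = \left(\frac{13}{2} - \frac{189}{8}\right) - \left(\frac{1}{101} + 21\right) 30 = - \frac{137}{8} - \frac{2122}{101} \cdot 30 = - \frac{137}{8} - \frac{63660}{101} = - \frac{523117}{808}$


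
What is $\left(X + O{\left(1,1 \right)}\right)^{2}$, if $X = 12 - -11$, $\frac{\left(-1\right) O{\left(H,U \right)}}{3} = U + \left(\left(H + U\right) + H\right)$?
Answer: $121$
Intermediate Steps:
$O{\left(H,U \right)} = - 6 H - 6 U$ ($O{\left(H,U \right)} = - 3 \left(U + \left(\left(H + U\right) + H\right)\right) = - 3 \left(U + \left(U + 2 H\right)\right) = - 3 \left(2 H + 2 U\right) = - 6 H - 6 U$)
$X = 23$ ($X = 12 + 11 = 23$)
$\left(X + O{\left(1,1 \right)}\right)^{2} = \left(23 - 12\right)^{2} = 11^{2} = 121$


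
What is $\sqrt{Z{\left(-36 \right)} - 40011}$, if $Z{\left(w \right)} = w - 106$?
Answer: $i \sqrt{40153} \approx 200.38 i$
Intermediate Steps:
$Z{\left(w \right)} = -106 + w$ ($Z{\left(w \right)} = w - 106 = -106 + w$)
$\sqrt{Z{\left(-36 \right)} - 40011} = \sqrt{\left(-106 - 36\right) - 40011} = \sqrt{-142 - 40011} = \sqrt{-40153} = i \sqrt{40153}$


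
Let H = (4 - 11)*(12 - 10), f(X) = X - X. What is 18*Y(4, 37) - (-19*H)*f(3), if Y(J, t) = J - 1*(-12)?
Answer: 288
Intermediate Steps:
Y(J, t) = 12 + J (Y(J, t) = J + 12 = 12 + J)
f(X) = 0
H = -14 (H = -7*2 = -14)
18*Y(4, 37) - (-19*H)*f(3) = 18*(12 + 4) - (-19*(-14))*0 = 18*16 - 266*0 = 288 - 1*0 = 288 + 0 = 288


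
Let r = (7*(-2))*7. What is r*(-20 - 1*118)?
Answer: 13524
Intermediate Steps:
r = -98 (r = -14*7 = -98)
r*(-20 - 1*118) = -98*(-20 - 1*118) = -98*(-20 - 118) = -98*(-138) = 13524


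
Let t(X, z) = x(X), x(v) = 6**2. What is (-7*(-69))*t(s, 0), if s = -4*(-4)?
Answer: 17388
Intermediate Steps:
s = 16
x(v) = 36
t(X, z) = 36
(-7*(-69))*t(s, 0) = -7*(-69)*36 = 483*36 = 17388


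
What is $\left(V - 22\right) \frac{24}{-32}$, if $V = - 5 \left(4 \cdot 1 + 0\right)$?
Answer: $\frac{63}{2} \approx 31.5$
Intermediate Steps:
$V = -20$ ($V = - 5 \left(4 + 0\right) = \left(-5\right) 4 = -20$)
$\left(V - 22\right) \frac{24}{-32} = \left(-20 - 22\right) \frac{24}{-32} = - 42 \cdot 24 \left(- \frac{1}{32}\right) = \left(-42\right) \left(- \frac{3}{4}\right) = \frac{63}{2}$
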